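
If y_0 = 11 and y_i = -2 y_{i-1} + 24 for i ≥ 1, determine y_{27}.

The fixed point is 24/(1 + 2) = 8, so y_i - 8 = -2(y_{i-1} - 8).
Hence y_i = 3·(-2)^i + 8.
y_{27} = 3·(-2)^{27} + 8 = 3·-134217728 + 8 = -402653176.

-402653176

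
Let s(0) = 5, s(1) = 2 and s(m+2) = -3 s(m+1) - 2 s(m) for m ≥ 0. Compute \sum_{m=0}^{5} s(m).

147

s(2) = -3(2) - 2(5) = -16
s(3) = -3(-16) - 2(2) = 44
s(4) = -3(44) - 2(-16) = -100
s(5) = -3(-100) - 2(44) = 212
Sum = 5 + 2 + (-16) + 44 + (-100) + 212 = 147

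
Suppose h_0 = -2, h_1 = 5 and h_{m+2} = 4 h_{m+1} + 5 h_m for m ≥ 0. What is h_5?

1565

h_2 = 4(5) + 5(-2) = 10
h_3 = 4(10) + 5(5) = 65
h_4 = 4(65) + 5(10) = 310
h_5 = 4(310) + 5(65) = 1565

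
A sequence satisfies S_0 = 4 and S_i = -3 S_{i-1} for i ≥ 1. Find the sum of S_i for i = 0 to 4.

244

S_1 = -3(4) = -12
S_2 = -3(-12) = 36
S_3 = -3(36) = -108
S_4 = -3(-108) = 324
Sum = 4 + (-12) + 36 + (-108) + 324 = 244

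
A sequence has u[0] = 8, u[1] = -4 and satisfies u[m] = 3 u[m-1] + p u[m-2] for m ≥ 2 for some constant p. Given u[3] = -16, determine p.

u[2] = -12 + 8p
u[3] = -36 + 20p
So -36 + 20p = -16, giving p = 1.

1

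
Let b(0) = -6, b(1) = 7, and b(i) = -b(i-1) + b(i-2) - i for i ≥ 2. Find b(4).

b(2) = -7 + (-6) - 2 = -15
b(3) = -(-15) + 7 - 3 = 19
b(4) = -19 + (-15) - 4 = -38

-38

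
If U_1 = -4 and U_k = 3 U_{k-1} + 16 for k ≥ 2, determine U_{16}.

The fixed point is 16/(1 - 3) = -8, so U_k + 8 = 3(U_{k-1} + 8).
Hence U_k = 4·3^{k-1} - 8.
U_{16} = 4·3^{15} - 8 = 4·14348907 - 8 = 57395620.

57395620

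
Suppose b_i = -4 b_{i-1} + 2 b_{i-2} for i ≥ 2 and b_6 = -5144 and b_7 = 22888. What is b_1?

1

Rearranging, b_{i-2} = (b_i + 4 b_{i-1}) / 2.
b_5 = (22888 + 4(-5144)) / 2 = 2312/2 = 1156
b_4 = (-5144 + 4(1156)) / 2 = -520/2 = -260
b_3 = (1156 + 4(-260)) / 2 = 116/2 = 58
b_2 = (-260 + 4(58)) / 2 = -28/2 = -14
b_1 = (58 + 4(-14)) / 2 = 2/2 = 1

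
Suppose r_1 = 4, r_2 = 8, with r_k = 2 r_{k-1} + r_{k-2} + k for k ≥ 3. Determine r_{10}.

r_3 = 2*8 + 4 + 3 = 23
r_4 = 2*23 + 8 + 4 = 58
r_5 = 2*58 + 23 + 5 = 144
r_6 = 2*144 + 58 + 6 = 352
r_7 = 2*352 + 144 + 7 = 855
r_8 = 2*855 + 352 + 8 = 2070
r_9 = 2*2070 + 855 + 9 = 5004
r_{10} = 2*5004 + 2070 + 10 = 12088

12088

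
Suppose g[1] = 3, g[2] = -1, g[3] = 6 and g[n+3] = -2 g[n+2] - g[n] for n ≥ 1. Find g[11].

3571

g[4] = -2*6 - 3 = -15
g[5] = -2*(-15) - (-1) = 31
g[6] = -2*31 - 6 = -68
g[7] = -2*(-68) - (-15) = 151
g[8] = -2*151 - 31 = -333
g[9] = -2*(-333) - (-68) = 734
g[10] = -2*734 - 151 = -1619
g[11] = -2*(-1619) - (-333) = 3571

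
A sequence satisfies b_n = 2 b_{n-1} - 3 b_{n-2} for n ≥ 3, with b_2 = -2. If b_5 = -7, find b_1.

Let b_1 = w.
b_3 = -4 - 3w
b_4 = -2 - 6w
b_5 = 8 - 3w
So 8 - 3w = -7, giving w = 5.

5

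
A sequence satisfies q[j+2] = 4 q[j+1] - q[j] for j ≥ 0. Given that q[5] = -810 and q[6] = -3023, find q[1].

Rearranging, q[j-2] = -(q[j] - 4 q[j-1]).
q[4] = -(-3023 - 4*(-810)) = -217
q[3] = -(-810 - 4*(-217)) = -58
q[2] = -(-217 - 4*(-58)) = -15
q[1] = -(-58 - 4*(-15)) = -2

-2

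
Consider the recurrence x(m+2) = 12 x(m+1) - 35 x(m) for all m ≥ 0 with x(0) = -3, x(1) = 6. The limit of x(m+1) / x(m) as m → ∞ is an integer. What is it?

The characteristic equation is r^2 - 12r + 35 = 0, which factors as (r - 7)(r - 5) = 0.
So the roots are 7 and 5. Since |7| > |5| and the coefficient of 7^m is non-zero, the ratio tends to 7.

7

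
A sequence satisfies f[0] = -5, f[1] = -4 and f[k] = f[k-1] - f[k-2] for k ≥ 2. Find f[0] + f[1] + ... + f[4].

f[2] = (-4) - (-5) = 1
f[3] = 1 - (-4) = 5
f[4] = 5 - 1 = 4
Sum = (-5) + (-4) + 1 + 5 + 4 = 1

1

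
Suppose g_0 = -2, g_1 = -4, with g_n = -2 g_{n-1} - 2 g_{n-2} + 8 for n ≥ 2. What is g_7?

104

g_2 = -2(-4) - 2(-2) + 8 = 20
g_3 = -2(20) - 2(-4) + 8 = -24
g_4 = -2(-24) - 2(20) + 8 = 16
g_5 = -2(16) - 2(-24) + 8 = 24
g_6 = -2(24) - 2(16) + 8 = -72
g_7 = -2(-72) - 2(24) + 8 = 104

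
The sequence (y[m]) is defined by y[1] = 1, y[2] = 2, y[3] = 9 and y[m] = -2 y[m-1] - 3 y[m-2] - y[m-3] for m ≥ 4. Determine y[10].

y[4] = -2·9 - 3·2 - 1 = -25
y[5] = -2·(-25) - 3·9 - 2 = 21
y[6] = -2·21 - 3·(-25) - 9 = 24
y[7] = -2·24 - 3·21 - (-25) = -86
y[8] = -2·(-86) - 3·24 - 21 = 79
y[9] = -2·79 - 3·(-86) - 24 = 76
y[10] = -2·76 - 3·79 - (-86) = -303

-303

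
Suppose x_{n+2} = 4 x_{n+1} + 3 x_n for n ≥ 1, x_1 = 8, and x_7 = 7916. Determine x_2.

Let x_2 = v.
x_3 = 24 + 4v
x_4 = 96 + 19v
x_5 = 456 + 88v
x_6 = 2112 + 409v
x_7 = 9816 + 1900v
So 9816 + 1900v = 7916, giving v = -1.

-1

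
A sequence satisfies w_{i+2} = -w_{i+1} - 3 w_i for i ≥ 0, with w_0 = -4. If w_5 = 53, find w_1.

Let w_1 = x.
w_2 = 12 - x
w_3 = -12 - 2x
w_4 = -24 + 5x
w_5 = 60 + x
So 60 + x = 53, giving x = -7.

-7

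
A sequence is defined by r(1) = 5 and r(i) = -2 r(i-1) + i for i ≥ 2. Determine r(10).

r(2) = -2*5 + 2 = -8
r(3) = -2*(-8) + 3 = 19
r(4) = -2*19 + 4 = -34
r(5) = -2*(-34) + 5 = 73
r(6) = -2*73 + 6 = -140
r(7) = -2*(-140) + 7 = 287
r(8) = -2*287 + 8 = -566
r(9) = -2*(-566) + 9 = 1141
r(10) = -2*1141 + 10 = -2272

-2272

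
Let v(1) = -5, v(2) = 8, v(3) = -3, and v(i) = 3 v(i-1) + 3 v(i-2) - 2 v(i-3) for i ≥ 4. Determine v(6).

v(4) = 3(-3) + 3(8) - 2(-5) = 25
v(5) = 3(25) + 3(-3) - 2(8) = 50
v(6) = 3(50) + 3(25) - 2(-3) = 231

231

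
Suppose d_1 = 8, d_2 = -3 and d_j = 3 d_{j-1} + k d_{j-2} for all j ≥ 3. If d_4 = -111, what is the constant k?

d_3 = -9 + 8k
d_4 = -27 + 21k
So -27 + 21k = -111, giving k = -4.

-4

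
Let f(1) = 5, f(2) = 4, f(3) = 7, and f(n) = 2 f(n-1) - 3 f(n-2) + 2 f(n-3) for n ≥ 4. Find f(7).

-9

f(4) = 2(7) - 3(4) + 2(5) = 12
f(5) = 2(12) - 3(7) + 2(4) = 11
f(6) = 2(11) - 3(12) + 2(7) = 0
f(7) = 2(0) - 3(11) + 2(12) = -9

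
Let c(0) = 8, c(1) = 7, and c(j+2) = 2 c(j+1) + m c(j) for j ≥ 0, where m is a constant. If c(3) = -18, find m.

c(2) = 14 + 8m
c(3) = 28 + 23m
So 28 + 23m = -18, giving m = -2.

-2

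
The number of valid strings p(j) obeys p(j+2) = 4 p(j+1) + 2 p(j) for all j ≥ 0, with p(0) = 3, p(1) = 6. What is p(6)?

p(2) = 4(6) + 2(3) = 30
p(3) = 4(30) + 2(6) = 132
p(4) = 4(132) + 2(30) = 588
p(5) = 4(588) + 2(132) = 2616
p(6) = 4(2616) + 2(588) = 11640

11640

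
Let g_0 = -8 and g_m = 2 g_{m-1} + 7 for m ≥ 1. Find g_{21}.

The fixed point is 7/(1 - 2) = -7, so g_m + 7 = 2(g_{m-1} + 7).
Hence g_m = -1·2^m - 7.
g_{21} = -1·2^{21} - 7 = -1·2097152 - 7 = -2097159.

-2097159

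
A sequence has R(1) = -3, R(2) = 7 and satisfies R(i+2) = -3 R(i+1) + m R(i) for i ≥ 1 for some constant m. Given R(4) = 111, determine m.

3

R(3) = -21 - 3m
R(4) = 63 + 16m
So 63 + 16m = 111, giving m = 3.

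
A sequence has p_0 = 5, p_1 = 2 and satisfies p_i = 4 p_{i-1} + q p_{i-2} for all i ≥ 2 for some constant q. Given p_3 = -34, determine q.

-3

p_2 = 8 + 5q
p_3 = 32 + 22q
So 32 + 22q = -34, giving q = -3.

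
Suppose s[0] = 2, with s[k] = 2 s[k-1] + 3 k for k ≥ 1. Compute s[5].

s[1] = 2(2) + 3 = 7
s[2] = 2(7) + 6 = 20
s[3] = 2(20) + 9 = 49
s[4] = 2(49) + 12 = 110
s[5] = 2(110) + 15 = 235

235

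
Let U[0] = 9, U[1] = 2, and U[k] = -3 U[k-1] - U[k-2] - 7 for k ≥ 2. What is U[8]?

-7278

U[2] = -3*2 - 9 - 7 = -22
U[3] = -3*(-22) - 2 - 7 = 57
U[4] = -3*57 - (-22) - 7 = -156
U[5] = -3*(-156) - 57 - 7 = 404
U[6] = -3*404 - (-156) - 7 = -1063
U[7] = -3*(-1063) - 404 - 7 = 2778
U[8] = -3*2778 - (-1063) - 7 = -7278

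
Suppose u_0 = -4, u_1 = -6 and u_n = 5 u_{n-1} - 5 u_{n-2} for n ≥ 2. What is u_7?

u_2 = 5·(-6) - 5·(-4) = -10
u_3 = 5·(-10) - 5·(-6) = -20
u_4 = 5·(-20) - 5·(-10) = -50
u_5 = 5·(-50) - 5·(-20) = -150
u_6 = 5·(-150) - 5·(-50) = -500
u_7 = 5·(-500) - 5·(-150) = -1750

-1750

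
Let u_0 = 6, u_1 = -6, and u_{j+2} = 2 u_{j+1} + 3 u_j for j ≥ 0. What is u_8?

6

u_2 = 2·(-6) + 3·6 = 6
u_3 = 2·6 + 3·(-6) = -6
u_4 = 2·(-6) + 3·6 = 6
u_5 = 2·6 + 3·(-6) = -6
u_6 = 2·(-6) + 3·6 = 6
u_7 = 2·6 + 3·(-6) = -6
u_8 = 2·(-6) + 3·6 = 6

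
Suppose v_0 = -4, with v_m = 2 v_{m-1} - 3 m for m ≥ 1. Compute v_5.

v_1 = 2·(-4) - 3 = -11
v_2 = 2·(-11) - 6 = -28
v_3 = 2·(-28) - 9 = -65
v_4 = 2·(-65) - 12 = -142
v_5 = 2·(-142) - 15 = -299

-299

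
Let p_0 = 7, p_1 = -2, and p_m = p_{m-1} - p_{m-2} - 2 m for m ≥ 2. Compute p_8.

p_2 = (-2) - 7 - 4 = -13
p_3 = (-13) - (-2) - 6 = -17
p_4 = (-17) - (-13) - 8 = -12
p_5 = (-12) - (-17) - 10 = -5
p_6 = (-5) - (-12) - 12 = -5
p_7 = (-5) - (-5) - 14 = -14
p_8 = (-14) - (-5) - 16 = -25

-25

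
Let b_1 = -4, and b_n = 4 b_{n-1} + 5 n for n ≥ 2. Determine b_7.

b_2 = 4(-4) + 10 = -6
b_3 = 4(-6) + 15 = -9
b_4 = 4(-9) + 20 = -16
b_5 = 4(-16) + 25 = -39
b_6 = 4(-39) + 30 = -126
b_7 = 4(-126) + 35 = -469

-469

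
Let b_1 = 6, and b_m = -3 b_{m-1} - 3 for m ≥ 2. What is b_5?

546

b_2 = -3*6 - 3 = -21
b_3 = -3*(-21) - 3 = 60
b_4 = -3*60 - 3 = -183
b_5 = -3*(-183) - 3 = 546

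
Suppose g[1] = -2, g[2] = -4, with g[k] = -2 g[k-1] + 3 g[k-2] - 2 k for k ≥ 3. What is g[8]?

g[3] = -2(-4) + 3(-2) - 6 = -4
g[4] = -2(-4) + 3(-4) - 8 = -12
g[5] = -2(-12) + 3(-4) - 10 = 2
g[6] = -2(2) + 3(-12) - 12 = -52
g[7] = -2(-52) + 3(2) - 14 = 96
g[8] = -2(96) + 3(-52) - 16 = -364

-364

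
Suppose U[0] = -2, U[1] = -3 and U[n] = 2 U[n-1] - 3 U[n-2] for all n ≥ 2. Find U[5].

9

U[2] = 2(-3) - 3(-2) = 0
U[3] = 2(0) - 3(-3) = 9
U[4] = 2(9) - 3(0) = 18
U[5] = 2(18) - 3(9) = 9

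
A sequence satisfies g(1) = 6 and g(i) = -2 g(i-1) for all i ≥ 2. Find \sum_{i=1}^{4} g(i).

g(2) = -2(6) = -12
g(3) = -2(-12) = 24
g(4) = -2(24) = -48
Sum = 6 + (-12) + 24 + (-48) = -30

-30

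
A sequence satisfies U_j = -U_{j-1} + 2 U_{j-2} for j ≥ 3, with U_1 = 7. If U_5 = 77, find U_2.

-7

Let U_2 = w.
U_3 = 14 - w
U_4 = -14 + 3w
U_5 = 42 - 5w
So 42 - 5w = 77, giving w = -7.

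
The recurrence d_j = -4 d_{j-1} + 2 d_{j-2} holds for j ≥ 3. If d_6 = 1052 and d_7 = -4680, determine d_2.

7

Rearranging, d_{j-2} = (d_j + 4 d_{j-1}) / 2.
d_5 = (-4680 + 4·1052) / 2 = -472/2 = -236
d_4 = (1052 + 4·(-236)) / 2 = 108/2 = 54
d_3 = (-236 + 4·54) / 2 = -20/2 = -10
d_2 = (54 + 4·(-10)) / 2 = 14/2 = 7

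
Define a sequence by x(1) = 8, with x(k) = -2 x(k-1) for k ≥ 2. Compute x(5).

128

x(2) = -2(8) = -16
x(3) = -2(-16) = 32
x(4) = -2(32) = -64
x(5) = -2(-64) = 128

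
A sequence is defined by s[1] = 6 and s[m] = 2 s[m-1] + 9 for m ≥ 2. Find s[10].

s[2] = 2(6) + 9 = 21
s[3] = 2(21) + 9 = 51
s[4] = 2(51) + 9 = 111
s[5] = 2(111) + 9 = 231
s[6] = 2(231) + 9 = 471
s[7] = 2(471) + 9 = 951
s[8] = 2(951) + 9 = 1911
s[9] = 2(1911) + 9 = 3831
s[10] = 2(3831) + 9 = 7671

7671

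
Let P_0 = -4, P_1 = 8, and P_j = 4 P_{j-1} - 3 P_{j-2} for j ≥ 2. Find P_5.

1448

P_2 = 4·8 - 3·(-4) = 44
P_3 = 4·44 - 3·8 = 152
P_4 = 4·152 - 3·44 = 476
P_5 = 4·476 - 3·152 = 1448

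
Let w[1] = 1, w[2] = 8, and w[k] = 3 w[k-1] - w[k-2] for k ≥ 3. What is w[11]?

51536

w[3] = 3(8) - 1 = 23
w[4] = 3(23) - 8 = 61
w[5] = 3(61) - 23 = 160
w[6] = 3(160) - 61 = 419
w[7] = 3(419) - 160 = 1097
w[8] = 3(1097) - 419 = 2872
w[9] = 3(2872) - 1097 = 7519
w[10] = 3(7519) - 2872 = 19685
w[11] = 3(19685) - 7519 = 51536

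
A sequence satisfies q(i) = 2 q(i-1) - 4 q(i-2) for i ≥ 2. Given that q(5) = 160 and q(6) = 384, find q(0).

6

Rearranging, q(i-2) = (q(i) - 2 q(i-1)) / -4.
q(4) = (384 - 2·160) / -4 = 64/-4 = -16
q(3) = (160 - 2·(-16)) / -4 = 192/-4 = -48
q(2) = (-16 - 2·(-48)) / -4 = 80/-4 = -20
q(1) = (-48 - 2·(-20)) / -4 = -8/-4 = 2
q(0) = (-20 - 2·2) / -4 = -24/-4 = 6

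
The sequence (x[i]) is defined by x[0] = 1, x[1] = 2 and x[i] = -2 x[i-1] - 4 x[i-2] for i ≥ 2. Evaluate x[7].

128

x[2] = -2*2 - 4*1 = -8
x[3] = -2*(-8) - 4*2 = 8
x[4] = -2*8 - 4*(-8) = 16
x[5] = -2*16 - 4*8 = -64
x[6] = -2*(-64) - 4*16 = 64
x[7] = -2*64 - 4*(-64) = 128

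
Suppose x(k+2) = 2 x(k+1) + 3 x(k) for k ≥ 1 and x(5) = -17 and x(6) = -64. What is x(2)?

-4

Rearranging, x(k-2) = (x(k) - 2 x(k-1)) / 3.
x(4) = (-64 - 2*(-17)) / 3 = -30/3 = -10
x(3) = (-17 - 2*(-10)) / 3 = 3/3 = 1
x(2) = (-10 - 2*1) / 3 = -12/3 = -4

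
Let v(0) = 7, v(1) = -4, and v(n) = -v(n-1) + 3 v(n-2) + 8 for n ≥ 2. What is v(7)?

v(2) = -(-4) + 3·7 + 8 = 33
v(3) = -33 + 3·(-4) + 8 = -37
v(4) = -(-37) + 3·33 + 8 = 144
v(5) = -144 + 3·(-37) + 8 = -247
v(6) = -(-247) + 3·144 + 8 = 687
v(7) = -687 + 3·(-247) + 8 = -1420

-1420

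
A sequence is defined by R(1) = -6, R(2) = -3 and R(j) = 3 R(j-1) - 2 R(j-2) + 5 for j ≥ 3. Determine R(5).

R(3) = 3·(-3) - 2·(-6) + 5 = 8
R(4) = 3·8 - 2·(-3) + 5 = 35
R(5) = 3·35 - 2·8 + 5 = 94

94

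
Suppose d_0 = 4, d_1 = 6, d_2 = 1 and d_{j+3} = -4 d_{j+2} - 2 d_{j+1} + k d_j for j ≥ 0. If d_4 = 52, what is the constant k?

d_3 = -16 + 4k
d_4 = 62 - 10k
So 62 - 10k = 52, giving k = 1.

1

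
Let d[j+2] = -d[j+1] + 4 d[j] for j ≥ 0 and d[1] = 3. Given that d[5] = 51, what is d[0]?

1

Let d[0] = v.
d[2] = -3 + 4v
d[3] = 15 - 4v
d[4] = -27 + 20v
d[5] = 87 - 36v
So 87 - 36v = 51, giving v = 1.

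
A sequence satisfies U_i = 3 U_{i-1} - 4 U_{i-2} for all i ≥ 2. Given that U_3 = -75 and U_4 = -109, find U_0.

5

Rearranging, U_{i-2} = (U_i - 3 U_{i-1}) / -4.
U_2 = (-109 - 3(-75)) / -4 = 116/-4 = -29
U_1 = (-75 - 3(-29)) / -4 = 12/-4 = -3
U_0 = (-29 - 3(-3)) / -4 = -20/-4 = 5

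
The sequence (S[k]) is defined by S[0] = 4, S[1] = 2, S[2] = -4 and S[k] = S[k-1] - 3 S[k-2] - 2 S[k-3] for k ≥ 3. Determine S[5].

52

S[3] = (-4) - 3·2 - 2·4 = -18
S[4] = (-18) - 3·(-4) - 2·2 = -10
S[5] = (-10) - 3·(-18) - 2·(-4) = 52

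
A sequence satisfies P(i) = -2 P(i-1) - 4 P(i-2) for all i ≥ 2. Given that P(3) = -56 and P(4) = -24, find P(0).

-7

Rearranging, P(i-2) = (P(i) + 2 P(i-1)) / -4.
P(2) = (-24 + 2*(-56)) / -4 = -136/-4 = 34
P(1) = (-56 + 2*34) / -4 = 12/-4 = -3
P(0) = (34 + 2*(-3)) / -4 = 28/-4 = -7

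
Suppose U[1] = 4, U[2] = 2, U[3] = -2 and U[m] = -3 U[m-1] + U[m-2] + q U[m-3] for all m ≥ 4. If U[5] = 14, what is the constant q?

-4

U[4] = 8 + 4q
U[5] = -26 - 10q
So -26 - 10q = 14, giving q = -4.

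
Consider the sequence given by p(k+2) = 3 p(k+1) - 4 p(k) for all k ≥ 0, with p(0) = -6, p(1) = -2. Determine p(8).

p(2) = 3·(-2) - 4·(-6) = 18
p(3) = 3·18 - 4·(-2) = 62
p(4) = 3·62 - 4·18 = 114
p(5) = 3·114 - 4·62 = 94
p(6) = 3·94 - 4·114 = -174
p(7) = 3·(-174) - 4·94 = -898
p(8) = 3·(-898) - 4·(-174) = -1998

-1998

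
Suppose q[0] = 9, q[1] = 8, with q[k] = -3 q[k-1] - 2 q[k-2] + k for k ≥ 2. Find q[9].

q[2] = -3(8) - 2(9) + 2 = -40
q[3] = -3(-40) - 2(8) + 3 = 107
q[4] = -3(107) - 2(-40) + 4 = -237
q[5] = -3(-237) - 2(107) + 5 = 502
q[6] = -3(502) - 2(-237) + 6 = -1026
q[7] = -3(-1026) - 2(502) + 7 = 2081
q[8] = -3(2081) - 2(-1026) + 8 = -4183
q[9] = -3(-4183) - 2(2081) + 9 = 8396

8396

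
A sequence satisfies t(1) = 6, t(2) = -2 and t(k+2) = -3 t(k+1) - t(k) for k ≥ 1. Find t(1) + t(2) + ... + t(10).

t(3) = -3·(-2) - 6 = 0
t(4) = -3·0 - (-2) = 2
t(5) = -3·2 - 0 = -6
t(6) = -3·(-6) - 2 = 16
t(7) = -3·16 - (-6) = -42
t(8) = -3·(-42) - 16 = 110
t(9) = -3·110 - (-42) = -288
t(10) = -3·(-288) - 110 = 754
Sum = 6 + (-2) + 0 + 2 + (-6) + 16 + (-42) + 110 + (-288) + 754 = 550

550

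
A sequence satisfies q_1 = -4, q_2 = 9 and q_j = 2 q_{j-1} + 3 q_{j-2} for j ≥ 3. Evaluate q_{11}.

q_3 = 2·9 + 3·(-4) = 6
q_4 = 2·6 + 3·9 = 39
q_5 = 2·39 + 3·6 = 96
q_6 = 2·96 + 3·39 = 309
q_7 = 2·309 + 3·96 = 906
q_8 = 2·906 + 3·309 = 2739
q_9 = 2·2739 + 3·906 = 8196
q_{10} = 2·8196 + 3·2739 = 24609
q_{11} = 2·24609 + 3·8196 = 73806

73806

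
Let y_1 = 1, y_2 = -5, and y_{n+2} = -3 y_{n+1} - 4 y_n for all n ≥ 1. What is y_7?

-181

y_3 = -3*(-5) - 4*1 = 11
y_4 = -3*11 - 4*(-5) = -13
y_5 = -3*(-13) - 4*11 = -5
y_6 = -3*(-5) - 4*(-13) = 67
y_7 = -3*67 - 4*(-5) = -181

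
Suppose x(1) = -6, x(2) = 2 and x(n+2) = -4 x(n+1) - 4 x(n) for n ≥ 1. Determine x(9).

8704

x(3) = -4*2 - 4*(-6) = 16
x(4) = -4*16 - 4*2 = -72
x(5) = -4*(-72) - 4*16 = 224
x(6) = -4*224 - 4*(-72) = -608
x(7) = -4*(-608) - 4*224 = 1536
x(8) = -4*1536 - 4*(-608) = -3712
x(9) = -4*(-3712) - 4*1536 = 8704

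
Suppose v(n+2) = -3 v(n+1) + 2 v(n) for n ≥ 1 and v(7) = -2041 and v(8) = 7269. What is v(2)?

3

Rearranging, v(n-2) = (v(n) + 3 v(n-1)) / 2.
v(6) = (7269 + 3(-2041)) / 2 = 1146/2 = 573
v(5) = (-2041 + 3(573)) / 2 = -322/2 = -161
v(4) = (573 + 3(-161)) / 2 = 90/2 = 45
v(3) = (-161 + 3(45)) / 2 = -26/2 = -13
v(2) = (45 + 3(-13)) / 2 = 6/2 = 3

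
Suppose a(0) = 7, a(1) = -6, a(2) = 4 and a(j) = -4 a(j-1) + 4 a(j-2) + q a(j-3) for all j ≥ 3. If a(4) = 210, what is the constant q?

a(3) = -40 + 7q
a(4) = 176 - 34q
So 176 - 34q = 210, giving q = -1.

-1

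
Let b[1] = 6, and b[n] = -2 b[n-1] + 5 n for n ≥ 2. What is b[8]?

-398

b[2] = -2*6 + 10 = -2
b[3] = -2*(-2) + 15 = 19
b[4] = -2*19 + 20 = -18
b[5] = -2*(-18) + 25 = 61
b[6] = -2*61 + 30 = -92
b[7] = -2*(-92) + 35 = 219
b[8] = -2*219 + 40 = -398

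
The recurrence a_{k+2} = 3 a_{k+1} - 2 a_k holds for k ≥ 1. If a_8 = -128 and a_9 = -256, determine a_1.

Rearranging, a_{k-2} = (a_k - 3 a_{k-1}) / -2.
a_7 = (-256 - 3*(-128)) / -2 = 128/-2 = -64
a_6 = (-128 - 3*(-64)) / -2 = 64/-2 = -32
a_5 = (-64 - 3*(-32)) / -2 = 32/-2 = -16
a_4 = (-32 - 3*(-16)) / -2 = 16/-2 = -8
a_3 = (-16 - 3*(-8)) / -2 = 8/-2 = -4
a_2 = (-8 - 3*(-4)) / -2 = 4/-2 = -2
a_1 = (-4 - 3*(-2)) / -2 = 2/-2 = -1

-1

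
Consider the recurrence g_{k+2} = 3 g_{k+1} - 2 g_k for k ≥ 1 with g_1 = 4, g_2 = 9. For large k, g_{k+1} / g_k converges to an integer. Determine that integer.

The characteristic equation is r^2 - 3r + 2 = 0, which factors as (r - 2)(r - 1) = 0.
So the roots are 2 and 1. Since |2| > |1| and the coefficient of 2^k is non-zero, the ratio tends to 2.

2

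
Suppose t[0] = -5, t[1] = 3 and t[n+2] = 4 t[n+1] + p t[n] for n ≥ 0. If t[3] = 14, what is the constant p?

2

t[2] = 12 - 5p
t[3] = 48 - 17p
So 48 - 17p = 14, giving p = 2.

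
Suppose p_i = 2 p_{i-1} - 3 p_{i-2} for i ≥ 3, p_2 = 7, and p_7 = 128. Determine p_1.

6

Let p_1 = w.
p_3 = 14 - 3w
p_4 = 7 - 6w
p_5 = -28 - 3w
p_6 = -77 + 12w
p_7 = -70 + 33w
So -70 + 33w = 128, giving w = 6.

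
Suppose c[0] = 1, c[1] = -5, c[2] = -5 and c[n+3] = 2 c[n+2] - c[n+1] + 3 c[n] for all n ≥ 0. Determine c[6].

-74

c[3] = 2·(-5) - (-5) + 3·1 = -2
c[4] = 2·(-2) - (-5) + 3·(-5) = -14
c[5] = 2·(-14) - (-2) + 3·(-5) = -41
c[6] = 2·(-41) - (-14) + 3·(-2) = -74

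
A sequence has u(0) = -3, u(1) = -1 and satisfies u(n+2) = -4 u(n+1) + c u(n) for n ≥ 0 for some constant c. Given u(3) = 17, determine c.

u(2) = 4 - 3c
u(3) = -16 + 11c
So -16 + 11c = 17, giving c = 3.

3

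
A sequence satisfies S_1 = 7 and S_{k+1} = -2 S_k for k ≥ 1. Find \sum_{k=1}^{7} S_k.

301

S_2 = -2·7 = -14
S_3 = -2·(-14) = 28
S_4 = -2·28 = -56
S_5 = -2·(-56) = 112
S_6 = -2·112 = -224
S_7 = -2·(-224) = 448
Sum = 7 + (-14) + 28 + (-56) + 112 + (-224) + 448 = 301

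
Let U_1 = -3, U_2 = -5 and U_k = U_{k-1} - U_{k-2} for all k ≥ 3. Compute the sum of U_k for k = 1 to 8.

-8

U_3 = (-5) - (-3) = -2
U_4 = (-2) - (-5) = 3
U_5 = 3 - (-2) = 5
U_6 = 5 - 3 = 2
U_7 = 2 - 5 = -3
U_8 = (-3) - 2 = -5
Sum = (-3) + (-5) + (-2) + 3 + 5 + 2 + (-3) + (-5) = -8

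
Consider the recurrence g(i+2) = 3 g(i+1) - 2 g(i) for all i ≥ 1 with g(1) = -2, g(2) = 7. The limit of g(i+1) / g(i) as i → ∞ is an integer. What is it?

The characteristic equation is r^2 - 3r + 2 = 0, which factors as (r - 2)(r - 1) = 0.
So the roots are 2 and 1. Since |2| > |1| and the coefficient of 2^i is non-zero, the ratio tends to 2.

2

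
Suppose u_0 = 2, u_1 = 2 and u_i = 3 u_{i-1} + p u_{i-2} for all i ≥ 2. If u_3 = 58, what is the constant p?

u_2 = 6 + 2p
u_3 = 18 + 8p
So 18 + 8p = 58, giving p = 5.

5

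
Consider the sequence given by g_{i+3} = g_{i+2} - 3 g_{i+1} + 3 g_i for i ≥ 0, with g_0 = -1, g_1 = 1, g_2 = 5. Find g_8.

-121

g_3 = 5 - 3*1 + 3*(-1) = -1
g_4 = (-1) - 3*5 + 3*1 = -13
g_5 = (-13) - 3*(-1) + 3*5 = 5
g_6 = 5 - 3*(-13) + 3*(-1) = 41
g_7 = 41 - 3*5 + 3*(-13) = -13
g_8 = (-13) - 3*41 + 3*5 = -121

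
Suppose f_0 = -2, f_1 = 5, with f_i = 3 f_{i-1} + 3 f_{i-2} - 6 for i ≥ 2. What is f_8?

f_2 = 3*5 + 3*(-2) - 6 = 3
f_3 = 3*3 + 3*5 - 6 = 18
f_4 = 3*18 + 3*3 - 6 = 57
f_5 = 3*57 + 3*18 - 6 = 219
f_6 = 3*219 + 3*57 - 6 = 822
f_7 = 3*822 + 3*219 - 6 = 3117
f_8 = 3*3117 + 3*822 - 6 = 11811

11811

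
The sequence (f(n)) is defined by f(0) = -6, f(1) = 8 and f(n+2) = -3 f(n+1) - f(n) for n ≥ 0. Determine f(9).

14750

f(2) = -3·8 - (-6) = -18
f(3) = -3·(-18) - 8 = 46
f(4) = -3·46 - (-18) = -120
f(5) = -3·(-120) - 46 = 314
f(6) = -3·314 - (-120) = -822
f(7) = -3·(-822) - 314 = 2152
f(8) = -3·2152 - (-822) = -5634
f(9) = -3·(-5634) - 2152 = 14750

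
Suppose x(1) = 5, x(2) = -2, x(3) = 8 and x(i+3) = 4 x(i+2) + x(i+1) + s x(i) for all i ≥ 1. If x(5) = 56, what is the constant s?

x(4) = 30 + 5s
x(5) = 128 + 18s
So 128 + 18s = 56, giving s = -4.

-4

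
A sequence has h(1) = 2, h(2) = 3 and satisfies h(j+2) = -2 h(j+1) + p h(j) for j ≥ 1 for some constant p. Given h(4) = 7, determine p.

5

h(3) = -6 + 2p
h(4) = 12 - p
So 12 - p = 7, giving p = 5.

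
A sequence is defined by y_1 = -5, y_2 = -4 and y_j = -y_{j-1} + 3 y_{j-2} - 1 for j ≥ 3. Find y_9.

-660

y_3 = -(-4) + 3(-5) - 1 = -12
y_4 = -(-12) + 3(-4) - 1 = -1
y_5 = -(-1) + 3(-12) - 1 = -36
y_6 = -(-36) + 3(-1) - 1 = 32
y_7 = -32 + 3(-36) - 1 = -141
y_8 = -(-141) + 3(32) - 1 = 236
y_9 = -236 + 3(-141) - 1 = -660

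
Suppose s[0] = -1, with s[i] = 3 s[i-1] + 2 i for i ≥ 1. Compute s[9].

s[1] = 3*(-1) + 2 = -1
s[2] = 3*(-1) + 4 = 1
s[3] = 3*1 + 6 = 9
s[4] = 3*9 + 8 = 35
s[5] = 3*35 + 10 = 115
s[6] = 3*115 + 12 = 357
s[7] = 3*357 + 14 = 1085
s[8] = 3*1085 + 16 = 3271
s[9] = 3*3271 + 18 = 9831

9831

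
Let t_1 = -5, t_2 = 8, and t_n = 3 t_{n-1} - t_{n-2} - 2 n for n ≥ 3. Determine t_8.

2068

t_3 = 3·8 - (-5) - 6 = 23
t_4 = 3·23 - 8 - 8 = 53
t_5 = 3·53 - 23 - 10 = 126
t_6 = 3·126 - 53 - 12 = 313
t_7 = 3·313 - 126 - 14 = 799
t_8 = 3·799 - 313 - 16 = 2068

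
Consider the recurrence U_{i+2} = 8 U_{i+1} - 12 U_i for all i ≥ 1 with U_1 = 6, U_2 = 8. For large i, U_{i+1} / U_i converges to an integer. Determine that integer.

6

The characteristic equation is r^2 - 8r + 12 = 0, which factors as (r - 6)(r - 2) = 0.
So the roots are 6 and 2. Since |6| > |2| and the coefficient of 6^i is non-zero, the ratio tends to 6.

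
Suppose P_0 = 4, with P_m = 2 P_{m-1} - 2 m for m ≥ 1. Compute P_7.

P_1 = 2*4 - 2 = 6
P_2 = 2*6 - 4 = 8
P_3 = 2*8 - 6 = 10
P_4 = 2*10 - 8 = 12
P_5 = 2*12 - 10 = 14
P_6 = 2*14 - 12 = 16
P_7 = 2*16 - 14 = 18

18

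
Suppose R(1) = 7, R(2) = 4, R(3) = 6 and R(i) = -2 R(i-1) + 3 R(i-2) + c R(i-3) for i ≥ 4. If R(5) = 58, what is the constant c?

-4

R(4) = 7c
R(5) = 18 - 10c
So 18 - 10c = 58, giving c = -4.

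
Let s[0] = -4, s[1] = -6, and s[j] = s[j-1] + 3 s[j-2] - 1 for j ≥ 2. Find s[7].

s[2] = (-6) + 3·(-4) - 1 = -19
s[3] = (-19) + 3·(-6) - 1 = -38
s[4] = (-38) + 3·(-19) - 1 = -96
s[5] = (-96) + 3·(-38) - 1 = -211
s[6] = (-211) + 3·(-96) - 1 = -500
s[7] = (-500) + 3·(-211) - 1 = -1134

-1134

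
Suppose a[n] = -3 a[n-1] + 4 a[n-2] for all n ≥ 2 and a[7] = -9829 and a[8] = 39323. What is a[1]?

-1

Rearranging, a[n-2] = (a[n] + 3 a[n-1]) / 4.
a[6] = (39323 + 3·(-9829)) / 4 = 9836/4 = 2459
a[5] = (-9829 + 3·2459) / 4 = -2452/4 = -613
a[4] = (2459 + 3·(-613)) / 4 = 620/4 = 155
a[3] = (-613 + 3·155) / 4 = -148/4 = -37
a[2] = (155 + 3·(-37)) / 4 = 44/4 = 11
a[1] = (-37 + 3·11) / 4 = -4/4 = -1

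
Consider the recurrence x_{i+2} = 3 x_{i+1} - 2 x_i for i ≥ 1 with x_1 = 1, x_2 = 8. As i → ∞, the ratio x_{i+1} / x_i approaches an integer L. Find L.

The characteristic equation is r^2 - 3r + 2 = 0, which factors as (r - 2)(r - 1) = 0.
So the roots are 2 and 1. Since |2| > |1| and the coefficient of 2^i is non-zero, the ratio tends to 2.

2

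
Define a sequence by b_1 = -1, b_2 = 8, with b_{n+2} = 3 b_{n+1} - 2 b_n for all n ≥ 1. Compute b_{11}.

9206

b_3 = 3*8 - 2*(-1) = 26
b_4 = 3*26 - 2*8 = 62
b_5 = 3*62 - 2*26 = 134
b_6 = 3*134 - 2*62 = 278
b_7 = 3*278 - 2*134 = 566
b_8 = 3*566 - 2*278 = 1142
b_9 = 3*1142 - 2*566 = 2294
b_{10} = 3*2294 - 2*1142 = 4598
b_{11} = 3*4598 - 2*2294 = 9206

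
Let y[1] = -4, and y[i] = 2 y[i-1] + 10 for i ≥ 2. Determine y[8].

y[2] = 2*(-4) + 10 = 2
y[3] = 2*2 + 10 = 14
y[4] = 2*14 + 10 = 38
y[5] = 2*38 + 10 = 86
y[6] = 2*86 + 10 = 182
y[7] = 2*182 + 10 = 374
y[8] = 2*374 + 10 = 758

758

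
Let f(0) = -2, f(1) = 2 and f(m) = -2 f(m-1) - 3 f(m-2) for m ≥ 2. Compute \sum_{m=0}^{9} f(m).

-176

f(2) = -2*2 - 3*(-2) = 2
f(3) = -2*2 - 3*2 = -10
f(4) = -2*(-10) - 3*2 = 14
f(5) = -2*14 - 3*(-10) = 2
f(6) = -2*2 - 3*14 = -46
f(7) = -2*(-46) - 3*2 = 86
f(8) = -2*86 - 3*(-46) = -34
f(9) = -2*(-34) - 3*86 = -190
Sum = (-2) + 2 + 2 + (-10) + 14 + 2 + (-46) + 86 + (-34) + (-190) = -176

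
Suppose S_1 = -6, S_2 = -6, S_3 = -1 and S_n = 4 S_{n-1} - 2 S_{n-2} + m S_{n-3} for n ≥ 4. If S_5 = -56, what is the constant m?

3

S_4 = 8 - 6m
S_5 = 34 - 30m
So 34 - 30m = -56, giving m = 3.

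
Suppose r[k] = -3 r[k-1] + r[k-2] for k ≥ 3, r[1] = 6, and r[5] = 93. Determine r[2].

Let r[2] = z.
r[3] = 6 - 3z
r[4] = -18 + 10z
r[5] = 60 - 33z
So 60 - 33z = 93, giving z = -1.

-1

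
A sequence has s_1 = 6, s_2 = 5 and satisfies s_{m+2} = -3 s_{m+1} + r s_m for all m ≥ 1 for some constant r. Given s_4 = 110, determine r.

s_3 = -15 + 6r
s_4 = 45 - 13r
So 45 - 13r = 110, giving r = -5.

-5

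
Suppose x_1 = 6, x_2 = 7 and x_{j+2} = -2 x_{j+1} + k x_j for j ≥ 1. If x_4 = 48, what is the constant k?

x_3 = -14 + 6k
x_4 = 28 - 5k
So 28 - 5k = 48, giving k = -4.

-4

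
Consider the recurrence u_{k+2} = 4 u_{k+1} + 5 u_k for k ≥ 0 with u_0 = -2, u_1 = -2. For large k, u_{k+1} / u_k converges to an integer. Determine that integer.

5

The characteristic equation is r^2 - 4r - 5 = 0, which factors as (r - 5)(r + 1) = 0.
So the roots are 5 and -1. Since |5| > |-1| and the coefficient of 5^k is non-zero, the ratio tends to 5.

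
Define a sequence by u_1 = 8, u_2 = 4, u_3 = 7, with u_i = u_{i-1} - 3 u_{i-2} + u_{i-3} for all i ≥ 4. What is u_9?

-40

u_4 = 7 - 3*4 + 8 = 3
u_5 = 3 - 3*7 + 4 = -14
u_6 = (-14) - 3*3 + 7 = -16
u_7 = (-16) - 3*(-14) + 3 = 29
u_8 = 29 - 3*(-16) + (-14) = 63
u_9 = 63 - 3*29 + (-16) = -40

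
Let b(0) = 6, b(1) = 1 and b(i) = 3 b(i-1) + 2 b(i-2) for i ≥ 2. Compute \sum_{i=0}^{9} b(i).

b(2) = 3(1) + 2(6) = 15
b(3) = 3(15) + 2(1) = 47
b(4) = 3(47) + 2(15) = 171
b(5) = 3(171) + 2(47) = 607
b(6) = 3(607) + 2(171) = 2163
b(7) = 3(2163) + 2(607) = 7703
b(8) = 3(7703) + 2(2163) = 27435
b(9) = 3(27435) + 2(7703) = 97711
Sum = 6 + 1 + 15 + 47 + 171 + 607 + 2163 + 7703 + 27435 + 97711 = 135859

135859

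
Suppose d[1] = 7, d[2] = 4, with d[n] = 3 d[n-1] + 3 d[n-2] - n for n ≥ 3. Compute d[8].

20482

d[3] = 3·4 + 3·7 - 3 = 30
d[4] = 3·30 + 3·4 - 4 = 98
d[5] = 3·98 + 3·30 - 5 = 379
d[6] = 3·379 + 3·98 - 6 = 1425
d[7] = 3·1425 + 3·379 - 7 = 5405
d[8] = 3·5405 + 3·1425 - 8 = 20482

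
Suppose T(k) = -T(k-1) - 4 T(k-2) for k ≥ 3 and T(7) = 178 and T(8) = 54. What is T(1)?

Rearranging, T(k-2) = (T(k) + T(k-1)) / -4.
T(6) = (54 + 178) / -4 = 232/-4 = -58
T(5) = (178 + (-58)) / -4 = 120/-4 = -30
T(4) = (-58 + (-30)) / -4 = -88/-4 = 22
T(3) = (-30 + 22) / -4 = -8/-4 = 2
T(2) = (22 + 2) / -4 = 24/-4 = -6
T(1) = (2 + (-6)) / -4 = -4/-4 = 1

1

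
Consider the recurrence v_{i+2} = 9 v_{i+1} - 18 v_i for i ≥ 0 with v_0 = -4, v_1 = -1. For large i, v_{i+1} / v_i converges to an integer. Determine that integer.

The characteristic equation is r^2 - 9r + 18 = 0, which factors as (r - 6)(r - 3) = 0.
So the roots are 6 and 3. Since |6| > |3| and the coefficient of 6^i is non-zero, the ratio tends to 6.

6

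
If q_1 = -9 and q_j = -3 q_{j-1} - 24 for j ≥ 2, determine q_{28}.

22876792454955

The fixed point is -24/(1 + 3) = -6, so q_j + 6 = -3(q_{j-1} + 6).
Hence q_j = -3·(-3)^{j-1} - 6.
q_{28} = -3·(-3)^{27} - 6 = -3·-7625597484987 - 6 = 22876792454955.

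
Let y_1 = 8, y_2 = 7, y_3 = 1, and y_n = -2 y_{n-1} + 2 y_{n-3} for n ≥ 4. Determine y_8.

36

y_4 = -2·1 + 2·8 = 14
y_5 = -2·14 + 2·7 = -14
y_6 = -2·(-14) + 2·1 = 30
y_7 = -2·30 + 2·14 = -32
y_8 = -2·(-32) + 2·(-14) = 36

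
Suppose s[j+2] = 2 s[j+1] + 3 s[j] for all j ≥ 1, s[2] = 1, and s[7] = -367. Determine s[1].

Let s[1] = v.
s[3] = 2 + 3v
s[4] = 7 + 6v
s[5] = 20 + 21v
s[6] = 61 + 60v
s[7] = 182 + 183v
So 182 + 183v = -367, giving v = -3.

-3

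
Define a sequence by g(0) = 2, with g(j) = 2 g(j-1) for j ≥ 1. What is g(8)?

g(1) = 2·2 = 4
g(2) = 2·4 = 8
g(3) = 2·8 = 16
g(4) = 2·16 = 32
g(5) = 2·32 = 64
g(6) = 2·64 = 128
g(7) = 2·128 = 256
g(8) = 2·256 = 512

512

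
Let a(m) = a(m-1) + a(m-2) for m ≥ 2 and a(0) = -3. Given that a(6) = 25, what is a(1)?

5

Let a(1) = x.
a(2) = -3 + x
a(3) = -3 + 2x
a(4) = -6 + 3x
a(5) = -9 + 5x
a(6) = -15 + 8x
So -15 + 8x = 25, giving x = 5.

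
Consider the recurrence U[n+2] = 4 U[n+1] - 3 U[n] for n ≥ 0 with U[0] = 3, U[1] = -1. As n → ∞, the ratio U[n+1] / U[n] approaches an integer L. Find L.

The characteristic equation is r^2 - 4r + 3 = 0, which factors as (r - 3)(r - 1) = 0.
So the roots are 3 and 1. Since |3| > |1| and the coefficient of 3^n is non-zero, the ratio tends to 3.

3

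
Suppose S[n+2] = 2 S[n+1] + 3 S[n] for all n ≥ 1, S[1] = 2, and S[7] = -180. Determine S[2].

-3

Let S[2] = y.
S[3] = 6 + 2y
S[4] = 12 + 7y
S[5] = 42 + 20y
S[6] = 120 + 61y
S[7] = 366 + 182y
So 366 + 182y = -180, giving y = -3.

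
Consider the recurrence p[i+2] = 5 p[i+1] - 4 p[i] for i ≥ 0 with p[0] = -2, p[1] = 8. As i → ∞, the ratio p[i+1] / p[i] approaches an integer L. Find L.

The characteristic equation is r^2 - 5r + 4 = 0, which factors as (r - 4)(r - 1) = 0.
So the roots are 4 and 1. Since |4| > |1| and the coefficient of 4^i is non-zero, the ratio tends to 4.

4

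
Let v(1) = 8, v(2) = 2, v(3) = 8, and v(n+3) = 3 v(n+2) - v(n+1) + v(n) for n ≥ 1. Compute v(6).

230

v(4) = 3(8) - 2 + 8 = 30
v(5) = 3(30) - 8 + 2 = 84
v(6) = 3(84) - 30 + 8 = 230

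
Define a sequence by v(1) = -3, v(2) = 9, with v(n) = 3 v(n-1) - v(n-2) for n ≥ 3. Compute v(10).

26217

v(3) = 3·9 - (-3) = 30
v(4) = 3·30 - 9 = 81
v(5) = 3·81 - 30 = 213
v(6) = 3·213 - 81 = 558
v(7) = 3·558 - 213 = 1461
v(8) = 3·1461 - 558 = 3825
v(9) = 3·3825 - 1461 = 10014
v(10) = 3·10014 - 3825 = 26217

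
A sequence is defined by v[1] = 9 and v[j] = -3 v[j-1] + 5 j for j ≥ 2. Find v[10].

v[2] = -3·9 + 10 = -17
v[3] = -3·(-17) + 15 = 66
v[4] = -3·66 + 20 = -178
v[5] = -3·(-178) + 25 = 559
v[6] = -3·559 + 30 = -1647
v[7] = -3·(-1647) + 35 = 4976
v[8] = -3·4976 + 40 = -14888
v[9] = -3·(-14888) + 45 = 44709
v[10] = -3·44709 + 50 = -134077

-134077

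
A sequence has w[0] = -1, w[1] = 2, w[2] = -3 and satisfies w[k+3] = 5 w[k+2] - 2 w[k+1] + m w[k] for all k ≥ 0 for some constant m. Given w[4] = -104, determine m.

w[3] = -19 - m
w[4] = -89 - 3m
So -89 - 3m = -104, giving m = 5.

5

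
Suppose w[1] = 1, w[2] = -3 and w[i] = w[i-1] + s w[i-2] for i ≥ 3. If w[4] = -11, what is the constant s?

4

w[3] = -3 + s
w[4] = -3 - 2s
So -3 - 2s = -11, giving s = 4.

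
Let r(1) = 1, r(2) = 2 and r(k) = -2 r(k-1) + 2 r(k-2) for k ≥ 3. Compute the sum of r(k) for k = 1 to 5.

r(3) = -2*2 + 2*1 = -2
r(4) = -2*(-2) + 2*2 = 8
r(5) = -2*8 + 2*(-2) = -20
Sum = 1 + 2 + (-2) + 8 + (-20) = -11

-11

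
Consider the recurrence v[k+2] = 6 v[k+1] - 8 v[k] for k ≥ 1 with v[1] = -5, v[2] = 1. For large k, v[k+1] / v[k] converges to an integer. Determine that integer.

4

The characteristic equation is r^2 - 6r + 8 = 0, which factors as (r - 4)(r - 2) = 0.
So the roots are 4 and 2. Since |4| > |2| and the coefficient of 4^k is non-zero, the ratio tends to 4.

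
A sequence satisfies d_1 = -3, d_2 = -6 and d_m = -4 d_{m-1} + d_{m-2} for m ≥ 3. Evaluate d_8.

d_3 = -4(-6) + (-3) = 21
d_4 = -4(21) + (-6) = -90
d_5 = -4(-90) + 21 = 381
d_6 = -4(381) + (-90) = -1614
d_7 = -4(-1614) + 381 = 6837
d_8 = -4(6837) + (-1614) = -28962

-28962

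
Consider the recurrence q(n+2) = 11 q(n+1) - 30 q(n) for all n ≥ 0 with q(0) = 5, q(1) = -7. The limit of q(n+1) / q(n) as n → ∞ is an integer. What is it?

6

The characteristic equation is r^2 - 11r + 30 = 0, which factors as (r - 6)(r - 5) = 0.
So the roots are 6 and 5. Since |6| > |5| and the coefficient of 6^n is non-zero, the ratio tends to 6.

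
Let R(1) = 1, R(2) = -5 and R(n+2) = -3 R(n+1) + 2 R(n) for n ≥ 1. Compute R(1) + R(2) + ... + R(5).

R(3) = -3(-5) + 2(1) = 17
R(4) = -3(17) + 2(-5) = -61
R(5) = -3(-61) + 2(17) = 217
Sum = 1 + (-5) + 17 + (-61) + 217 = 169

169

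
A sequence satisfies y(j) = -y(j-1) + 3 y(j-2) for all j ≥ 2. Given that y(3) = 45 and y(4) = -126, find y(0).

-7

Rearranging, y(j-2) = (y(j) + y(j-1)) / 3.
y(2) = (-126 + 45) / 3 = -81/3 = -27
y(1) = (45 + (-27)) / 3 = 18/3 = 6
y(0) = (-27 + 6) / 3 = -21/3 = -7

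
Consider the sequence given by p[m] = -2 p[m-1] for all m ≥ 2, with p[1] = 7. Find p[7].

448

p[2] = -2*7 = -14
p[3] = -2*(-14) = 28
p[4] = -2*28 = -56
p[5] = -2*(-56) = 112
p[6] = -2*112 = -224
p[7] = -2*(-224) = 448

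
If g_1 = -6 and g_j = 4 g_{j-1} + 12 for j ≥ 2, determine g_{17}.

-8589934596

The fixed point is 12/(1 - 4) = -4, so g_j + 4 = 4(g_{j-1} + 4).
Hence g_j = -2·4^{j-1} - 4.
g_{17} = -2·4^{16} - 4 = -2·4294967296 - 4 = -8589934596.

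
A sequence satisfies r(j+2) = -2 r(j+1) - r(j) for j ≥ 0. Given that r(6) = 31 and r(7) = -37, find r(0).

Rearranging, r(j-2) = -(r(j) + 2 r(j-1)).
r(5) = -(-37 + 2*31) = -25
r(4) = -(31 + 2*(-25)) = 19
r(3) = -(-25 + 2*19) = -13
r(2) = -(19 + 2*(-13)) = 7
r(1) = -(-13 + 2*7) = -1
r(0) = -(7 + 2*(-1)) = -5

-5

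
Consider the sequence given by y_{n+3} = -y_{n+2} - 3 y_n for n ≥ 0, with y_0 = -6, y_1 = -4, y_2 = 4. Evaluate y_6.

-32

y_3 = -4 - 3*(-6) = 14
y_4 = -14 - 3*(-4) = -2
y_5 = -(-2) - 3*4 = -10
y_6 = -(-10) - 3*14 = -32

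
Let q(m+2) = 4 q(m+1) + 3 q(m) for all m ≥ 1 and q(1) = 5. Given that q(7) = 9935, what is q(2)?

Let q(2) = x.
q(3) = 15 + 4x
q(4) = 60 + 19x
q(5) = 285 + 88x
q(6) = 1320 + 409x
q(7) = 6135 + 1900x
So 6135 + 1900x = 9935, giving x = 2.

2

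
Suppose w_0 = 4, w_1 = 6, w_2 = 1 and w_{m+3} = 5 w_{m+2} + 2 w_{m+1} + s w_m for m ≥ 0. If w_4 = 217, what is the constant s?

w_3 = 17 + 4s
w_4 = 87 + 26s
So 87 + 26s = 217, giving s = 5.

5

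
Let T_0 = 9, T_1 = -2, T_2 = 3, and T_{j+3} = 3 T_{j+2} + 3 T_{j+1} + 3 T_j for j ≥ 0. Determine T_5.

T_3 = 3·3 + 3·(-2) + 3·9 = 30
T_4 = 3·30 + 3·3 + 3·(-2) = 93
T_5 = 3·93 + 3·30 + 3·3 = 378

378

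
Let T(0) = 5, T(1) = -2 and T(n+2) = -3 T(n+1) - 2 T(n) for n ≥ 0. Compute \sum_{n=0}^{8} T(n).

T(2) = -3*(-2) - 2*5 = -4
T(3) = -3*(-4) - 2*(-2) = 16
T(4) = -3*16 - 2*(-4) = -40
T(5) = -3*(-40) - 2*16 = 88
T(6) = -3*88 - 2*(-40) = -184
T(7) = -3*(-184) - 2*88 = 376
T(8) = -3*376 - 2*(-184) = -760
Sum = 5 + (-2) + (-4) + 16 + (-40) + 88 + (-184) + 376 + (-760) = -505

-505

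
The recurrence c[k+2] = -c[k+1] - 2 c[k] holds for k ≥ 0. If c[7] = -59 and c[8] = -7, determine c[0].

-1

Rearranging, c[k-2] = (c[k] + c[k-1]) / -2.
c[6] = (-7 + (-59)) / -2 = -66/-2 = 33
c[5] = (-59 + 33) / -2 = -26/-2 = 13
c[4] = (33 + 13) / -2 = 46/-2 = -23
c[3] = (13 + (-23)) / -2 = -10/-2 = 5
c[2] = (-23 + 5) / -2 = -18/-2 = 9
c[1] = (5 + 9) / -2 = 14/-2 = -7
c[0] = (9 + (-7)) / -2 = 2/-2 = -1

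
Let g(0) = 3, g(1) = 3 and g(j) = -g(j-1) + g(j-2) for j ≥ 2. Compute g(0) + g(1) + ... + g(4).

g(2) = -3 + 3 = 0
g(3) = -0 + 3 = 3
g(4) = -3 + 0 = -3
Sum = 3 + 3 + 0 + 3 + (-3) = 6

6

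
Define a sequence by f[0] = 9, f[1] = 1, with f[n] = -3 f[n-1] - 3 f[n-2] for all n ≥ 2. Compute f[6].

f[2] = -3·1 - 3·9 = -30
f[3] = -3·(-30) - 3·1 = 87
f[4] = -3·87 - 3·(-30) = -171
f[5] = -3·(-171) - 3·87 = 252
f[6] = -3·252 - 3·(-171) = -243

-243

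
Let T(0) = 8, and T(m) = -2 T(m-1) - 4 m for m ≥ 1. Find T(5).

T(1) = -2·8 - 4 = -20
T(2) = -2·(-20) - 8 = 32
T(3) = -2·32 - 12 = -76
T(4) = -2·(-76) - 16 = 136
T(5) = -2·136 - 20 = -292

-292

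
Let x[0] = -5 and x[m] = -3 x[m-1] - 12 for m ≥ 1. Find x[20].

-6973568805

The fixed point is -12/(1 + 3) = -3, so x[m] + 3 = -3(x[m-1] + 3).
Hence x[m] = -2·(-3)^m - 3.
x[20] = -2·(-3)^{20} - 3 = -2·3486784401 - 3 = -6973568805.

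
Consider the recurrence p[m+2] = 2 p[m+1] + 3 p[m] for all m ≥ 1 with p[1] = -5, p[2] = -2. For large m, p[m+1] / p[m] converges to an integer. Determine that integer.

The characteristic equation is r^2 - 2r - 3 = 0, which factors as (r - 3)(r + 1) = 0.
So the roots are 3 and -1. Since |3| > |-1| and the coefficient of 3^m is non-zero, the ratio tends to 3.

3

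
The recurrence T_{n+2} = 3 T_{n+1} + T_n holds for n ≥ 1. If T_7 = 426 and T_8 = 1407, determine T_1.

-6

Rearranging, T_{n-2} = T_n - 3 T_{n-1}.
T_6 = 1407 - 3(426) = 129
T_5 = 426 - 3(129) = 39
T_4 = 129 - 3(39) = 12
T_3 = 39 - 3(12) = 3
T_2 = 12 - 3(3) = 3
T_1 = 3 - 3(3) = -6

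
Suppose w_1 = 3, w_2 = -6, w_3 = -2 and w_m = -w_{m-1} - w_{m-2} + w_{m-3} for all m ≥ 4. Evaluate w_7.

24

w_4 = -(-2) - (-6) + 3 = 11
w_5 = -11 - (-2) + (-6) = -15
w_6 = -(-15) - 11 + (-2) = 2
w_7 = -2 - (-15) + 11 = 24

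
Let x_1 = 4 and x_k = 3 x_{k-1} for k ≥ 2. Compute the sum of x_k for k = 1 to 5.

484

x_2 = 3·4 = 12
x_3 = 3·12 = 36
x_4 = 3·36 = 108
x_5 = 3·108 = 324
Sum = 4 + 12 + 36 + 108 + 324 = 484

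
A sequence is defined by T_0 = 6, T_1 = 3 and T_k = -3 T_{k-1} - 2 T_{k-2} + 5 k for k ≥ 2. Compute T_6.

-381

T_2 = -3(3) - 2(6) + 10 = -11
T_3 = -3(-11) - 2(3) + 15 = 42
T_4 = -3(42) - 2(-11) + 20 = -84
T_5 = -3(-84) - 2(42) + 25 = 193
T_6 = -3(193) - 2(-84) + 30 = -381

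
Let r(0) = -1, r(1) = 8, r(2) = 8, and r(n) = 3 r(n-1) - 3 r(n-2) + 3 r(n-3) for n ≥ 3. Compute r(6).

r(3) = 3·8 - 3·8 + 3·(-1) = -3
r(4) = 3·(-3) - 3·8 + 3·8 = -9
r(5) = 3·(-9) - 3·(-3) + 3·8 = 6
r(6) = 3·6 - 3·(-9) + 3·(-3) = 36

36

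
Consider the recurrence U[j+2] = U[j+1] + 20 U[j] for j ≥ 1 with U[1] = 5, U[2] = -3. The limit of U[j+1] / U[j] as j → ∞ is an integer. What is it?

The characteristic equation is r^2 - r - 20 = 0, which factors as (r - 5)(r + 4) = 0.
So the roots are 5 and -4. Since |5| > |-4| and the coefficient of 5^j is non-zero, the ratio tends to 5.

5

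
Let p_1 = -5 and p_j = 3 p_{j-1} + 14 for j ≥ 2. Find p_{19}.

774840971

The fixed point is 14/(1 - 3) = -7, so p_j + 7 = 3(p_{j-1} + 7).
Hence p_j = 2·3^{j-1} - 7.
p_{19} = 2·3^{18} - 7 = 2·387420489 - 7 = 774840971.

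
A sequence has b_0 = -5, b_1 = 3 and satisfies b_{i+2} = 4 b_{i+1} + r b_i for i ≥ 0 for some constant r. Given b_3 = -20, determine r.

4

b_2 = 12 - 5r
b_3 = 48 - 17r
So 48 - 17r = -20, giving r = 4.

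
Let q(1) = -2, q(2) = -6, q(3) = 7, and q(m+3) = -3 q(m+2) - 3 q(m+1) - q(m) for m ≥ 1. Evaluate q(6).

q(4) = -3·7 - 3·(-6) - (-2) = -1
q(5) = -3·(-1) - 3·7 - (-6) = -12
q(6) = -3·(-12) - 3·(-1) - 7 = 32

32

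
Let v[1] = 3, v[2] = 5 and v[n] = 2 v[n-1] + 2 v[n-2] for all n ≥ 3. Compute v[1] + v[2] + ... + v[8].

3722

v[3] = 2*5 + 2*3 = 16
v[4] = 2*16 + 2*5 = 42
v[5] = 2*42 + 2*16 = 116
v[6] = 2*116 + 2*42 = 316
v[7] = 2*316 + 2*116 = 864
v[8] = 2*864 + 2*316 = 2360
Sum = 3 + 5 + 16 + 42 + 116 + 316 + 864 + 2360 = 3722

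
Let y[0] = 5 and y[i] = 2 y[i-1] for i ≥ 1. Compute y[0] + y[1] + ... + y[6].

635

y[1] = 2*5 = 10
y[2] = 2*10 = 20
y[3] = 2*20 = 40
y[4] = 2*40 = 80
y[5] = 2*80 = 160
y[6] = 2*160 = 320
Sum = 5 + 10 + 20 + 40 + 80 + 160 + 320 = 635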